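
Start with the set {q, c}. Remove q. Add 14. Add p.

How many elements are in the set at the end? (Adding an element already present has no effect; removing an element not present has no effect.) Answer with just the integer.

Tracking the set through each operation:
Start: {c, q}
Event 1 (remove q): removed. Set: {c}
Event 2 (add 14): added. Set: {14, c}
Event 3 (add p): added. Set: {14, c, p}

Final set: {14, c, p} (size 3)

Answer: 3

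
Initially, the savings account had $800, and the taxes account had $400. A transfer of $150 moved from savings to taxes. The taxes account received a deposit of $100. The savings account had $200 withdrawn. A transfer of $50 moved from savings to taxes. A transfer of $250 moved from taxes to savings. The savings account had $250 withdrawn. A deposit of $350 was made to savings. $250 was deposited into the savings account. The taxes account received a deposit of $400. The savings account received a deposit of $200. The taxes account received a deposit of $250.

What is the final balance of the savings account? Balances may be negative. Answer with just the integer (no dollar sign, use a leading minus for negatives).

Answer: 1200

Derivation:
Tracking account balances step by step:
Start: savings=800, taxes=400
Event 1 (transfer 150 savings -> taxes): savings: 800 - 150 = 650, taxes: 400 + 150 = 550. Balances: savings=650, taxes=550
Event 2 (deposit 100 to taxes): taxes: 550 + 100 = 650. Balances: savings=650, taxes=650
Event 3 (withdraw 200 from savings): savings: 650 - 200 = 450. Balances: savings=450, taxes=650
Event 4 (transfer 50 savings -> taxes): savings: 450 - 50 = 400, taxes: 650 + 50 = 700. Balances: savings=400, taxes=700
Event 5 (transfer 250 taxes -> savings): taxes: 700 - 250 = 450, savings: 400 + 250 = 650. Balances: savings=650, taxes=450
Event 6 (withdraw 250 from savings): savings: 650 - 250 = 400. Balances: savings=400, taxes=450
Event 7 (deposit 350 to savings): savings: 400 + 350 = 750. Balances: savings=750, taxes=450
Event 8 (deposit 250 to savings): savings: 750 + 250 = 1000. Balances: savings=1000, taxes=450
Event 9 (deposit 400 to taxes): taxes: 450 + 400 = 850. Balances: savings=1000, taxes=850
Event 10 (deposit 200 to savings): savings: 1000 + 200 = 1200. Balances: savings=1200, taxes=850
Event 11 (deposit 250 to taxes): taxes: 850 + 250 = 1100. Balances: savings=1200, taxes=1100

Final balance of savings: 1200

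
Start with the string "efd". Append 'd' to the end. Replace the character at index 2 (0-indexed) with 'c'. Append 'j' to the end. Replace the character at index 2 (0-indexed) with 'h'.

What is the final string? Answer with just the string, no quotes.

Applying each edit step by step:
Start: "efd"
Op 1 (append 'd'): "efd" -> "efdd"
Op 2 (replace idx 2: 'd' -> 'c'): "efdd" -> "efcd"
Op 3 (append 'j'): "efcd" -> "efcdj"
Op 4 (replace idx 2: 'c' -> 'h'): "efcdj" -> "efhdj"

Answer: efhdj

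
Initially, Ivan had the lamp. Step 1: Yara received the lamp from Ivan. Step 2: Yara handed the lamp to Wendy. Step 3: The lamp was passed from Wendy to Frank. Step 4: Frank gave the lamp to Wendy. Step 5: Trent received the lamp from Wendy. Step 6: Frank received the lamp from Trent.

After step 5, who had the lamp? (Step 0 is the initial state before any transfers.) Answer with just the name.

Answer: Trent

Derivation:
Tracking the lamp holder through step 5:
After step 0 (start): Ivan
After step 1: Yara
After step 2: Wendy
After step 3: Frank
After step 4: Wendy
After step 5: Trent

At step 5, the holder is Trent.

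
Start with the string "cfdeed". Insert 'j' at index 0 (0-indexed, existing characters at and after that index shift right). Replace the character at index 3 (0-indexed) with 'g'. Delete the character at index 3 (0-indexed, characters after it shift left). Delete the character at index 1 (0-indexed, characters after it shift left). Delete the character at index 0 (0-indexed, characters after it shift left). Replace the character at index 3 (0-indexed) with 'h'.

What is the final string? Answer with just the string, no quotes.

Applying each edit step by step:
Start: "cfdeed"
Op 1 (insert 'j' at idx 0): "cfdeed" -> "jcfdeed"
Op 2 (replace idx 3: 'd' -> 'g'): "jcfdeed" -> "jcfgeed"
Op 3 (delete idx 3 = 'g'): "jcfgeed" -> "jcfeed"
Op 4 (delete idx 1 = 'c'): "jcfeed" -> "jfeed"
Op 5 (delete idx 0 = 'j'): "jfeed" -> "feed"
Op 6 (replace idx 3: 'd' -> 'h'): "feed" -> "feeh"

Answer: feeh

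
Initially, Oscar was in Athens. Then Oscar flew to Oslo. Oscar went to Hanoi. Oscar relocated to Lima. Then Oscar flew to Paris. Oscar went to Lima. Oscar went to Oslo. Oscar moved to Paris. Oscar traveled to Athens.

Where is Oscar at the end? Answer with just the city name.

Tracking Oscar's location:
Start: Oscar is in Athens.
After move 1: Athens -> Oslo. Oscar is in Oslo.
After move 2: Oslo -> Hanoi. Oscar is in Hanoi.
After move 3: Hanoi -> Lima. Oscar is in Lima.
After move 4: Lima -> Paris. Oscar is in Paris.
After move 5: Paris -> Lima. Oscar is in Lima.
After move 6: Lima -> Oslo. Oscar is in Oslo.
After move 7: Oslo -> Paris. Oscar is in Paris.
After move 8: Paris -> Athens. Oscar is in Athens.

Answer: Athens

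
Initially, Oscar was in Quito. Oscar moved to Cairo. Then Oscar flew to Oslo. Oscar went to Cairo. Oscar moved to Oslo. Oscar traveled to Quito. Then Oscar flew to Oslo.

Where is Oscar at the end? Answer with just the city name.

Answer: Oslo

Derivation:
Tracking Oscar's location:
Start: Oscar is in Quito.
After move 1: Quito -> Cairo. Oscar is in Cairo.
After move 2: Cairo -> Oslo. Oscar is in Oslo.
After move 3: Oslo -> Cairo. Oscar is in Cairo.
After move 4: Cairo -> Oslo. Oscar is in Oslo.
After move 5: Oslo -> Quito. Oscar is in Quito.
After move 6: Quito -> Oslo. Oscar is in Oslo.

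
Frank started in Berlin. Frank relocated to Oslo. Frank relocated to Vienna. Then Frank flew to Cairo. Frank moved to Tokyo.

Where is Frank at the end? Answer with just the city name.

Tracking Frank's location:
Start: Frank is in Berlin.
After move 1: Berlin -> Oslo. Frank is in Oslo.
After move 2: Oslo -> Vienna. Frank is in Vienna.
After move 3: Vienna -> Cairo. Frank is in Cairo.
After move 4: Cairo -> Tokyo. Frank is in Tokyo.

Answer: Tokyo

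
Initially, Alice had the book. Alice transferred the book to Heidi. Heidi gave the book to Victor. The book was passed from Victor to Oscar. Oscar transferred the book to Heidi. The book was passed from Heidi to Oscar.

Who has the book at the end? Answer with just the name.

Answer: Oscar

Derivation:
Tracking the book through each event:
Start: Alice has the book.
After event 1: Heidi has the book.
After event 2: Victor has the book.
After event 3: Oscar has the book.
After event 4: Heidi has the book.
After event 5: Oscar has the book.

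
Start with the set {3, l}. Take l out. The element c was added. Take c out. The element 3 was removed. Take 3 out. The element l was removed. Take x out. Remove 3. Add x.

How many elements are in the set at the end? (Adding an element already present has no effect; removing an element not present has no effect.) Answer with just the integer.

Answer: 1

Derivation:
Tracking the set through each operation:
Start: {3, l}
Event 1 (remove l): removed. Set: {3}
Event 2 (add c): added. Set: {3, c}
Event 3 (remove c): removed. Set: {3}
Event 4 (remove 3): removed. Set: {}
Event 5 (remove 3): not present, no change. Set: {}
Event 6 (remove l): not present, no change. Set: {}
Event 7 (remove x): not present, no change. Set: {}
Event 8 (remove 3): not present, no change. Set: {}
Event 9 (add x): added. Set: {x}

Final set: {x} (size 1)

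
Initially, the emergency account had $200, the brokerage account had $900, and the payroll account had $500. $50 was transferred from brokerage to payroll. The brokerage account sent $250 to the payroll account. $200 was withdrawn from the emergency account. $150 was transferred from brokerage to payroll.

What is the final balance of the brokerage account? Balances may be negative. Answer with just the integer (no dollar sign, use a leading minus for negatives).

Tracking account balances step by step:
Start: emergency=200, brokerage=900, payroll=500
Event 1 (transfer 50 brokerage -> payroll): brokerage: 900 - 50 = 850, payroll: 500 + 50 = 550. Balances: emergency=200, brokerage=850, payroll=550
Event 2 (transfer 250 brokerage -> payroll): brokerage: 850 - 250 = 600, payroll: 550 + 250 = 800. Balances: emergency=200, brokerage=600, payroll=800
Event 3 (withdraw 200 from emergency): emergency: 200 - 200 = 0. Balances: emergency=0, brokerage=600, payroll=800
Event 4 (transfer 150 brokerage -> payroll): brokerage: 600 - 150 = 450, payroll: 800 + 150 = 950. Balances: emergency=0, brokerage=450, payroll=950

Final balance of brokerage: 450

Answer: 450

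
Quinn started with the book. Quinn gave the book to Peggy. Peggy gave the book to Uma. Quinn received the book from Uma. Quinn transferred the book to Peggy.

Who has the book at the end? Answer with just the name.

Answer: Peggy

Derivation:
Tracking the book through each event:
Start: Quinn has the book.
After event 1: Peggy has the book.
After event 2: Uma has the book.
After event 3: Quinn has the book.
After event 4: Peggy has the book.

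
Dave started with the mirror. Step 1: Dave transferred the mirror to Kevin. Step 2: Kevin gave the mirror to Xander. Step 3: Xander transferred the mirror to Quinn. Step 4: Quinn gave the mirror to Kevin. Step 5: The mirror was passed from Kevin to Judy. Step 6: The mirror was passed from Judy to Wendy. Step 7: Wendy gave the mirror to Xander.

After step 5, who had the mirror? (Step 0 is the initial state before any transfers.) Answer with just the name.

Tracking the mirror holder through step 5:
After step 0 (start): Dave
After step 1: Kevin
After step 2: Xander
After step 3: Quinn
After step 4: Kevin
After step 5: Judy

At step 5, the holder is Judy.

Answer: Judy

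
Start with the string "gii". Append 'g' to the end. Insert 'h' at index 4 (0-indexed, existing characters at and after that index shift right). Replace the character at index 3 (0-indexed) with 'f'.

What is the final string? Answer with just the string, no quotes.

Applying each edit step by step:
Start: "gii"
Op 1 (append 'g'): "gii" -> "giig"
Op 2 (insert 'h' at idx 4): "giig" -> "giigh"
Op 3 (replace idx 3: 'g' -> 'f'): "giigh" -> "giifh"

Answer: giifh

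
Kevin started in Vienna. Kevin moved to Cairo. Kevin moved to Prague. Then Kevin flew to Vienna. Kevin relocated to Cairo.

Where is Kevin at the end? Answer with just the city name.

Tracking Kevin's location:
Start: Kevin is in Vienna.
After move 1: Vienna -> Cairo. Kevin is in Cairo.
After move 2: Cairo -> Prague. Kevin is in Prague.
After move 3: Prague -> Vienna. Kevin is in Vienna.
After move 4: Vienna -> Cairo. Kevin is in Cairo.

Answer: Cairo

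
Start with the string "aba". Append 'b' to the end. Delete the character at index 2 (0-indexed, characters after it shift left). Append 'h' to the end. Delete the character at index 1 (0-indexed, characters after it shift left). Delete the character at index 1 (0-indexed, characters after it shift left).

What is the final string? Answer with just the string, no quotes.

Applying each edit step by step:
Start: "aba"
Op 1 (append 'b'): "aba" -> "abab"
Op 2 (delete idx 2 = 'a'): "abab" -> "abb"
Op 3 (append 'h'): "abb" -> "abbh"
Op 4 (delete idx 1 = 'b'): "abbh" -> "abh"
Op 5 (delete idx 1 = 'b'): "abh" -> "ah"

Answer: ah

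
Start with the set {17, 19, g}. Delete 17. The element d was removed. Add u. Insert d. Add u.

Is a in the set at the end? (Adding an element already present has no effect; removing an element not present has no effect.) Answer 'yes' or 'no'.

Tracking the set through each operation:
Start: {17, 19, g}
Event 1 (remove 17): removed. Set: {19, g}
Event 2 (remove d): not present, no change. Set: {19, g}
Event 3 (add u): added. Set: {19, g, u}
Event 4 (add d): added. Set: {19, d, g, u}
Event 5 (add u): already present, no change. Set: {19, d, g, u}

Final set: {19, d, g, u} (size 4)
a is NOT in the final set.

Answer: no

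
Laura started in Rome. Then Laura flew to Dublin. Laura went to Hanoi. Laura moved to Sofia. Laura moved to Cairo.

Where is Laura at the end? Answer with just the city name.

Answer: Cairo

Derivation:
Tracking Laura's location:
Start: Laura is in Rome.
After move 1: Rome -> Dublin. Laura is in Dublin.
After move 2: Dublin -> Hanoi. Laura is in Hanoi.
After move 3: Hanoi -> Sofia. Laura is in Sofia.
After move 4: Sofia -> Cairo. Laura is in Cairo.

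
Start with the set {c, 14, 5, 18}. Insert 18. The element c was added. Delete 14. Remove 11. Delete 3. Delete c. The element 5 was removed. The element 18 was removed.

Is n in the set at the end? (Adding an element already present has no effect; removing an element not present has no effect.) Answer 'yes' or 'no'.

Answer: no

Derivation:
Tracking the set through each operation:
Start: {14, 18, 5, c}
Event 1 (add 18): already present, no change. Set: {14, 18, 5, c}
Event 2 (add c): already present, no change. Set: {14, 18, 5, c}
Event 3 (remove 14): removed. Set: {18, 5, c}
Event 4 (remove 11): not present, no change. Set: {18, 5, c}
Event 5 (remove 3): not present, no change. Set: {18, 5, c}
Event 6 (remove c): removed. Set: {18, 5}
Event 7 (remove 5): removed. Set: {18}
Event 8 (remove 18): removed. Set: {}

Final set: {} (size 0)
n is NOT in the final set.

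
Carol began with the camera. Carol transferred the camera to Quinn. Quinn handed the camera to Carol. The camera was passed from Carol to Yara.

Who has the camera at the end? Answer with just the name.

Tracking the camera through each event:
Start: Carol has the camera.
After event 1: Quinn has the camera.
After event 2: Carol has the camera.
After event 3: Yara has the camera.

Answer: Yara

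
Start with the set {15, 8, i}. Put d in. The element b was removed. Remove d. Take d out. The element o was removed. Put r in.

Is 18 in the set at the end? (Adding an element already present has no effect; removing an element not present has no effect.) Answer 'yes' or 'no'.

Tracking the set through each operation:
Start: {15, 8, i}
Event 1 (add d): added. Set: {15, 8, d, i}
Event 2 (remove b): not present, no change. Set: {15, 8, d, i}
Event 3 (remove d): removed. Set: {15, 8, i}
Event 4 (remove d): not present, no change. Set: {15, 8, i}
Event 5 (remove o): not present, no change. Set: {15, 8, i}
Event 6 (add r): added. Set: {15, 8, i, r}

Final set: {15, 8, i, r} (size 4)
18 is NOT in the final set.

Answer: no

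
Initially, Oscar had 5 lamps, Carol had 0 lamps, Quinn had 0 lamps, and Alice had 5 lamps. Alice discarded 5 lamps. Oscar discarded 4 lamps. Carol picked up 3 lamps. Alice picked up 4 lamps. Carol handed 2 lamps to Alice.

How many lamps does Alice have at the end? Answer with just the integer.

Tracking counts step by step:
Start: Oscar=5, Carol=0, Quinn=0, Alice=5
Event 1 (Alice -5): Alice: 5 -> 0. State: Oscar=5, Carol=0, Quinn=0, Alice=0
Event 2 (Oscar -4): Oscar: 5 -> 1. State: Oscar=1, Carol=0, Quinn=0, Alice=0
Event 3 (Carol +3): Carol: 0 -> 3. State: Oscar=1, Carol=3, Quinn=0, Alice=0
Event 4 (Alice +4): Alice: 0 -> 4. State: Oscar=1, Carol=3, Quinn=0, Alice=4
Event 5 (Carol -> Alice, 2): Carol: 3 -> 1, Alice: 4 -> 6. State: Oscar=1, Carol=1, Quinn=0, Alice=6

Alice's final count: 6

Answer: 6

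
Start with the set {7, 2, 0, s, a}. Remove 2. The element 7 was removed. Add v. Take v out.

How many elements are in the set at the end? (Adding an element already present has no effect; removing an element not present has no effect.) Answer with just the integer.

Tracking the set through each operation:
Start: {0, 2, 7, a, s}
Event 1 (remove 2): removed. Set: {0, 7, a, s}
Event 2 (remove 7): removed. Set: {0, a, s}
Event 3 (add v): added. Set: {0, a, s, v}
Event 4 (remove v): removed. Set: {0, a, s}

Final set: {0, a, s} (size 3)

Answer: 3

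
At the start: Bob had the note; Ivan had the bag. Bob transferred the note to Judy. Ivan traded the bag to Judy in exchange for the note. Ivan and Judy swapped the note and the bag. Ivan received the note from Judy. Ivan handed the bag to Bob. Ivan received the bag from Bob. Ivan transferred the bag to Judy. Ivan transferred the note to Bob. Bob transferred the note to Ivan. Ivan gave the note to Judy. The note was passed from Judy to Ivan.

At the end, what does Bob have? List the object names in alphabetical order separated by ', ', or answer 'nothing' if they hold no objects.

Tracking all object holders:
Start: note:Bob, bag:Ivan
Event 1 (give note: Bob -> Judy). State: note:Judy, bag:Ivan
Event 2 (swap bag<->note: now bag:Judy, note:Ivan). State: note:Ivan, bag:Judy
Event 3 (swap note<->bag: now note:Judy, bag:Ivan). State: note:Judy, bag:Ivan
Event 4 (give note: Judy -> Ivan). State: note:Ivan, bag:Ivan
Event 5 (give bag: Ivan -> Bob). State: note:Ivan, bag:Bob
Event 6 (give bag: Bob -> Ivan). State: note:Ivan, bag:Ivan
Event 7 (give bag: Ivan -> Judy). State: note:Ivan, bag:Judy
Event 8 (give note: Ivan -> Bob). State: note:Bob, bag:Judy
Event 9 (give note: Bob -> Ivan). State: note:Ivan, bag:Judy
Event 10 (give note: Ivan -> Judy). State: note:Judy, bag:Judy
Event 11 (give note: Judy -> Ivan). State: note:Ivan, bag:Judy

Final state: note:Ivan, bag:Judy
Bob holds: (nothing).

Answer: nothing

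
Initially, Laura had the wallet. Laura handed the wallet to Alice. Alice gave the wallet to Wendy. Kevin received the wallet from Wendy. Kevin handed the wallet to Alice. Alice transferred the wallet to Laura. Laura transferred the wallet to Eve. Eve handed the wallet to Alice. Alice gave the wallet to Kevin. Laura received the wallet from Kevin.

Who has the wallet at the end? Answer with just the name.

Tracking the wallet through each event:
Start: Laura has the wallet.
After event 1: Alice has the wallet.
After event 2: Wendy has the wallet.
After event 3: Kevin has the wallet.
After event 4: Alice has the wallet.
After event 5: Laura has the wallet.
After event 6: Eve has the wallet.
After event 7: Alice has the wallet.
After event 8: Kevin has the wallet.
After event 9: Laura has the wallet.

Answer: Laura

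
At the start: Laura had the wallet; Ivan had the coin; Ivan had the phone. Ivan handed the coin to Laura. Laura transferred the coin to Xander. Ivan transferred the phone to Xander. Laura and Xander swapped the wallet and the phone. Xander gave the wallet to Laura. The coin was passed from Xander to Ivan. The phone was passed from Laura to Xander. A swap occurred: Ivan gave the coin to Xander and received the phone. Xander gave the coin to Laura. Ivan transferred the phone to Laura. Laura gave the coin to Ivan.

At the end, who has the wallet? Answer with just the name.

Answer: Laura

Derivation:
Tracking all object holders:
Start: wallet:Laura, coin:Ivan, phone:Ivan
Event 1 (give coin: Ivan -> Laura). State: wallet:Laura, coin:Laura, phone:Ivan
Event 2 (give coin: Laura -> Xander). State: wallet:Laura, coin:Xander, phone:Ivan
Event 3 (give phone: Ivan -> Xander). State: wallet:Laura, coin:Xander, phone:Xander
Event 4 (swap wallet<->phone: now wallet:Xander, phone:Laura). State: wallet:Xander, coin:Xander, phone:Laura
Event 5 (give wallet: Xander -> Laura). State: wallet:Laura, coin:Xander, phone:Laura
Event 6 (give coin: Xander -> Ivan). State: wallet:Laura, coin:Ivan, phone:Laura
Event 7 (give phone: Laura -> Xander). State: wallet:Laura, coin:Ivan, phone:Xander
Event 8 (swap coin<->phone: now coin:Xander, phone:Ivan). State: wallet:Laura, coin:Xander, phone:Ivan
Event 9 (give coin: Xander -> Laura). State: wallet:Laura, coin:Laura, phone:Ivan
Event 10 (give phone: Ivan -> Laura). State: wallet:Laura, coin:Laura, phone:Laura
Event 11 (give coin: Laura -> Ivan). State: wallet:Laura, coin:Ivan, phone:Laura

Final state: wallet:Laura, coin:Ivan, phone:Laura
The wallet is held by Laura.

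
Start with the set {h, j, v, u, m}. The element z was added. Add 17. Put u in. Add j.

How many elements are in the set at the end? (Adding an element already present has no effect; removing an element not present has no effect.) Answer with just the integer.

Tracking the set through each operation:
Start: {h, j, m, u, v}
Event 1 (add z): added. Set: {h, j, m, u, v, z}
Event 2 (add 17): added. Set: {17, h, j, m, u, v, z}
Event 3 (add u): already present, no change. Set: {17, h, j, m, u, v, z}
Event 4 (add j): already present, no change. Set: {17, h, j, m, u, v, z}

Final set: {17, h, j, m, u, v, z} (size 7)

Answer: 7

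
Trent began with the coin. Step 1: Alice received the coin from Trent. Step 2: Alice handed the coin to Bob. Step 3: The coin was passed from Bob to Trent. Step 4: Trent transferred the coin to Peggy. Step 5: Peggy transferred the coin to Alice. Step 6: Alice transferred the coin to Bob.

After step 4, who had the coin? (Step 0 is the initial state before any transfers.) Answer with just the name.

Tracking the coin holder through step 4:
After step 0 (start): Trent
After step 1: Alice
After step 2: Bob
After step 3: Trent
After step 4: Peggy

At step 4, the holder is Peggy.

Answer: Peggy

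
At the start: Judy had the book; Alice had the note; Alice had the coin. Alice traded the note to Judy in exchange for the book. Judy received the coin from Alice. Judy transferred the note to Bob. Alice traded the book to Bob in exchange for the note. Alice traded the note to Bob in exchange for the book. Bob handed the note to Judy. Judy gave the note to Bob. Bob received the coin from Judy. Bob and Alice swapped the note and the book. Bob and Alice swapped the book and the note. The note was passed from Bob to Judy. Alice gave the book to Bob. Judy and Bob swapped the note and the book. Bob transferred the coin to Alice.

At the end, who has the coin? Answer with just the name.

Tracking all object holders:
Start: book:Judy, note:Alice, coin:Alice
Event 1 (swap note<->book: now note:Judy, book:Alice). State: book:Alice, note:Judy, coin:Alice
Event 2 (give coin: Alice -> Judy). State: book:Alice, note:Judy, coin:Judy
Event 3 (give note: Judy -> Bob). State: book:Alice, note:Bob, coin:Judy
Event 4 (swap book<->note: now book:Bob, note:Alice). State: book:Bob, note:Alice, coin:Judy
Event 5 (swap note<->book: now note:Bob, book:Alice). State: book:Alice, note:Bob, coin:Judy
Event 6 (give note: Bob -> Judy). State: book:Alice, note:Judy, coin:Judy
Event 7 (give note: Judy -> Bob). State: book:Alice, note:Bob, coin:Judy
Event 8 (give coin: Judy -> Bob). State: book:Alice, note:Bob, coin:Bob
Event 9 (swap note<->book: now note:Alice, book:Bob). State: book:Bob, note:Alice, coin:Bob
Event 10 (swap book<->note: now book:Alice, note:Bob). State: book:Alice, note:Bob, coin:Bob
Event 11 (give note: Bob -> Judy). State: book:Alice, note:Judy, coin:Bob
Event 12 (give book: Alice -> Bob). State: book:Bob, note:Judy, coin:Bob
Event 13 (swap note<->book: now note:Bob, book:Judy). State: book:Judy, note:Bob, coin:Bob
Event 14 (give coin: Bob -> Alice). State: book:Judy, note:Bob, coin:Alice

Final state: book:Judy, note:Bob, coin:Alice
The coin is held by Alice.

Answer: Alice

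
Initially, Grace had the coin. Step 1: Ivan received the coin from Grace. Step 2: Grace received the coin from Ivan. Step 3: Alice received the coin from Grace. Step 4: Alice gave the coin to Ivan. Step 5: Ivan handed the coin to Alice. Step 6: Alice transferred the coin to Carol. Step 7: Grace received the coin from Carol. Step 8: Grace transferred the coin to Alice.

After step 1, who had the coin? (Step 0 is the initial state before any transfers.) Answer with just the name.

Answer: Ivan

Derivation:
Tracking the coin holder through step 1:
After step 0 (start): Grace
After step 1: Ivan

At step 1, the holder is Ivan.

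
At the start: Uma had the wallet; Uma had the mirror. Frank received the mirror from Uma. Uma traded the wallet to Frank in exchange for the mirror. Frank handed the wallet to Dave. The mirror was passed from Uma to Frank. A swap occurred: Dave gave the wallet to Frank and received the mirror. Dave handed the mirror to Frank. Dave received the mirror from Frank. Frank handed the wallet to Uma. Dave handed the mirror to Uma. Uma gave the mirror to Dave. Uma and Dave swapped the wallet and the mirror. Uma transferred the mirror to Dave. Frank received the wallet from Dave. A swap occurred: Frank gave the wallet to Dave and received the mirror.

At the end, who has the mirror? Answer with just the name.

Answer: Frank

Derivation:
Tracking all object holders:
Start: wallet:Uma, mirror:Uma
Event 1 (give mirror: Uma -> Frank). State: wallet:Uma, mirror:Frank
Event 2 (swap wallet<->mirror: now wallet:Frank, mirror:Uma). State: wallet:Frank, mirror:Uma
Event 3 (give wallet: Frank -> Dave). State: wallet:Dave, mirror:Uma
Event 4 (give mirror: Uma -> Frank). State: wallet:Dave, mirror:Frank
Event 5 (swap wallet<->mirror: now wallet:Frank, mirror:Dave). State: wallet:Frank, mirror:Dave
Event 6 (give mirror: Dave -> Frank). State: wallet:Frank, mirror:Frank
Event 7 (give mirror: Frank -> Dave). State: wallet:Frank, mirror:Dave
Event 8 (give wallet: Frank -> Uma). State: wallet:Uma, mirror:Dave
Event 9 (give mirror: Dave -> Uma). State: wallet:Uma, mirror:Uma
Event 10 (give mirror: Uma -> Dave). State: wallet:Uma, mirror:Dave
Event 11 (swap wallet<->mirror: now wallet:Dave, mirror:Uma). State: wallet:Dave, mirror:Uma
Event 12 (give mirror: Uma -> Dave). State: wallet:Dave, mirror:Dave
Event 13 (give wallet: Dave -> Frank). State: wallet:Frank, mirror:Dave
Event 14 (swap wallet<->mirror: now wallet:Dave, mirror:Frank). State: wallet:Dave, mirror:Frank

Final state: wallet:Dave, mirror:Frank
The mirror is held by Frank.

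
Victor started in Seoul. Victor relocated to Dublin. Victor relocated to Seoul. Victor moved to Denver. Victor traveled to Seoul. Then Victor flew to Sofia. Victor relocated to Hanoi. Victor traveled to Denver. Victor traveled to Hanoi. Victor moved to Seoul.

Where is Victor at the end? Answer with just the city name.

Tracking Victor's location:
Start: Victor is in Seoul.
After move 1: Seoul -> Dublin. Victor is in Dublin.
After move 2: Dublin -> Seoul. Victor is in Seoul.
After move 3: Seoul -> Denver. Victor is in Denver.
After move 4: Denver -> Seoul. Victor is in Seoul.
After move 5: Seoul -> Sofia. Victor is in Sofia.
After move 6: Sofia -> Hanoi. Victor is in Hanoi.
After move 7: Hanoi -> Denver. Victor is in Denver.
After move 8: Denver -> Hanoi. Victor is in Hanoi.
After move 9: Hanoi -> Seoul. Victor is in Seoul.

Answer: Seoul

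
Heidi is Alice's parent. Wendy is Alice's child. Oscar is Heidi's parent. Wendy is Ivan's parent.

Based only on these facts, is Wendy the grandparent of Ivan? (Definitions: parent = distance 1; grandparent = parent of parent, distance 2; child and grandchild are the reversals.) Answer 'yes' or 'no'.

Answer: no

Derivation:
Reconstructing the parent chain from the given facts:
  Oscar -> Heidi -> Alice -> Wendy -> Ivan
(each arrow means 'parent of the next')
Positions in the chain (0 = top):
  position of Oscar: 0
  position of Heidi: 1
  position of Alice: 2
  position of Wendy: 3
  position of Ivan: 4

Wendy is at position 3, Ivan is at position 4; signed distance (j - i) = 1.
'grandparent' requires j - i = 2. Actual distance is 1, so the relation does NOT hold.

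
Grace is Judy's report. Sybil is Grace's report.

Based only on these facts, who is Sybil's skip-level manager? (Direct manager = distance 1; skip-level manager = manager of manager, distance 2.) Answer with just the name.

Reconstructing the manager chain from the given facts:
  Judy -> Grace -> Sybil
(each arrow means 'manager of the next')
Positions in the chain (0 = top):
  position of Judy: 0
  position of Grace: 1
  position of Sybil: 2

Sybil is at position 2; the skip-level manager is 2 steps up the chain, i.e. position 0: Judy.

Answer: Judy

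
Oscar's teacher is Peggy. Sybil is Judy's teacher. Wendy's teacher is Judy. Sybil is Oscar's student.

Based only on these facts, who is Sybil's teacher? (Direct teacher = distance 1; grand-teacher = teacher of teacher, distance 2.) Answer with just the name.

Answer: Oscar

Derivation:
Reconstructing the teacher chain from the given facts:
  Peggy -> Oscar -> Sybil -> Judy -> Wendy
(each arrow means 'teacher of the next')
Positions in the chain (0 = top):
  position of Peggy: 0
  position of Oscar: 1
  position of Sybil: 2
  position of Judy: 3
  position of Wendy: 4

Sybil is at position 2; the teacher is 1 step up the chain, i.e. position 1: Oscar.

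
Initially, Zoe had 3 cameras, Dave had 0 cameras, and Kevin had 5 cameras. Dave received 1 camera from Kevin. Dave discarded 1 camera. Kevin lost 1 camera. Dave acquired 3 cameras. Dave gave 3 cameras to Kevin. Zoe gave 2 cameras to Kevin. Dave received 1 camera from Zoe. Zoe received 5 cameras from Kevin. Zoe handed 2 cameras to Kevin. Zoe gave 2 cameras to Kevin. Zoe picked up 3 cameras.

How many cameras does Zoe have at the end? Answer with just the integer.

Answer: 4

Derivation:
Tracking counts step by step:
Start: Zoe=3, Dave=0, Kevin=5
Event 1 (Kevin -> Dave, 1): Kevin: 5 -> 4, Dave: 0 -> 1. State: Zoe=3, Dave=1, Kevin=4
Event 2 (Dave -1): Dave: 1 -> 0. State: Zoe=3, Dave=0, Kevin=4
Event 3 (Kevin -1): Kevin: 4 -> 3. State: Zoe=3, Dave=0, Kevin=3
Event 4 (Dave +3): Dave: 0 -> 3. State: Zoe=3, Dave=3, Kevin=3
Event 5 (Dave -> Kevin, 3): Dave: 3 -> 0, Kevin: 3 -> 6. State: Zoe=3, Dave=0, Kevin=6
Event 6 (Zoe -> Kevin, 2): Zoe: 3 -> 1, Kevin: 6 -> 8. State: Zoe=1, Dave=0, Kevin=8
Event 7 (Zoe -> Dave, 1): Zoe: 1 -> 0, Dave: 0 -> 1. State: Zoe=0, Dave=1, Kevin=8
Event 8 (Kevin -> Zoe, 5): Kevin: 8 -> 3, Zoe: 0 -> 5. State: Zoe=5, Dave=1, Kevin=3
Event 9 (Zoe -> Kevin, 2): Zoe: 5 -> 3, Kevin: 3 -> 5. State: Zoe=3, Dave=1, Kevin=5
Event 10 (Zoe -> Kevin, 2): Zoe: 3 -> 1, Kevin: 5 -> 7. State: Zoe=1, Dave=1, Kevin=7
Event 11 (Zoe +3): Zoe: 1 -> 4. State: Zoe=4, Dave=1, Kevin=7

Zoe's final count: 4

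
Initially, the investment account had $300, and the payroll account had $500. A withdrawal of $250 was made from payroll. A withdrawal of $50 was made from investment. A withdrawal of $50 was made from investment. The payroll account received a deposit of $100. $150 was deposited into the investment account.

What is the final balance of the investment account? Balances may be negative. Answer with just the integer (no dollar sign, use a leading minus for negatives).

Answer: 350

Derivation:
Tracking account balances step by step:
Start: investment=300, payroll=500
Event 1 (withdraw 250 from payroll): payroll: 500 - 250 = 250. Balances: investment=300, payroll=250
Event 2 (withdraw 50 from investment): investment: 300 - 50 = 250. Balances: investment=250, payroll=250
Event 3 (withdraw 50 from investment): investment: 250 - 50 = 200. Balances: investment=200, payroll=250
Event 4 (deposit 100 to payroll): payroll: 250 + 100 = 350. Balances: investment=200, payroll=350
Event 5 (deposit 150 to investment): investment: 200 + 150 = 350. Balances: investment=350, payroll=350

Final balance of investment: 350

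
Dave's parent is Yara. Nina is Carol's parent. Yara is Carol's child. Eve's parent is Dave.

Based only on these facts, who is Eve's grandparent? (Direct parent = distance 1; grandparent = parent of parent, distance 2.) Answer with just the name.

Answer: Yara

Derivation:
Reconstructing the parent chain from the given facts:
  Nina -> Carol -> Yara -> Dave -> Eve
(each arrow means 'parent of the next')
Positions in the chain (0 = top):
  position of Nina: 0
  position of Carol: 1
  position of Yara: 2
  position of Dave: 3
  position of Eve: 4

Eve is at position 4; the grandparent is 2 steps up the chain, i.e. position 2: Yara.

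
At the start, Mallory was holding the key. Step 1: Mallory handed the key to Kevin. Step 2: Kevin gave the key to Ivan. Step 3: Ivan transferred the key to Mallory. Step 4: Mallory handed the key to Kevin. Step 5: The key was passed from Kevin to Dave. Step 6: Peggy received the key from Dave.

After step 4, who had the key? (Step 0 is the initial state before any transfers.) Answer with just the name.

Tracking the key holder through step 4:
After step 0 (start): Mallory
After step 1: Kevin
After step 2: Ivan
After step 3: Mallory
After step 4: Kevin

At step 4, the holder is Kevin.

Answer: Kevin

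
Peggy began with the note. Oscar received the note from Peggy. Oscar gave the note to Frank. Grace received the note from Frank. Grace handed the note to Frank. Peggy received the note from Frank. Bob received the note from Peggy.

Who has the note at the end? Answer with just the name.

Tracking the note through each event:
Start: Peggy has the note.
After event 1: Oscar has the note.
After event 2: Frank has the note.
After event 3: Grace has the note.
After event 4: Frank has the note.
After event 5: Peggy has the note.
After event 6: Bob has the note.

Answer: Bob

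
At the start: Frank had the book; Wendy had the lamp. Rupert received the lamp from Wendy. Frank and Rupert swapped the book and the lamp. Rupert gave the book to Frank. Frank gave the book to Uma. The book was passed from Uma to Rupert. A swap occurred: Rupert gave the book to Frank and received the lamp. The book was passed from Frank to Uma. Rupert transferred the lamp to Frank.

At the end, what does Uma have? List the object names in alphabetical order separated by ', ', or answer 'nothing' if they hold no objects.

Tracking all object holders:
Start: book:Frank, lamp:Wendy
Event 1 (give lamp: Wendy -> Rupert). State: book:Frank, lamp:Rupert
Event 2 (swap book<->lamp: now book:Rupert, lamp:Frank). State: book:Rupert, lamp:Frank
Event 3 (give book: Rupert -> Frank). State: book:Frank, lamp:Frank
Event 4 (give book: Frank -> Uma). State: book:Uma, lamp:Frank
Event 5 (give book: Uma -> Rupert). State: book:Rupert, lamp:Frank
Event 6 (swap book<->lamp: now book:Frank, lamp:Rupert). State: book:Frank, lamp:Rupert
Event 7 (give book: Frank -> Uma). State: book:Uma, lamp:Rupert
Event 8 (give lamp: Rupert -> Frank). State: book:Uma, lamp:Frank

Final state: book:Uma, lamp:Frank
Uma holds: book.

Answer: book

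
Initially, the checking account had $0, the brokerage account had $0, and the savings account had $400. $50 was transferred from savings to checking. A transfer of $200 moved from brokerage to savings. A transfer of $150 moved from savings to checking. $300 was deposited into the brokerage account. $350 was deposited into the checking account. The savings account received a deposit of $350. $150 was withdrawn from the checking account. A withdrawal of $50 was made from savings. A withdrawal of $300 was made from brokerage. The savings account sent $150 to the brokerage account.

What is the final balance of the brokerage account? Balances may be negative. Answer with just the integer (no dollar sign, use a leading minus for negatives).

Tracking account balances step by step:
Start: checking=0, brokerage=0, savings=400
Event 1 (transfer 50 savings -> checking): savings: 400 - 50 = 350, checking: 0 + 50 = 50. Balances: checking=50, brokerage=0, savings=350
Event 2 (transfer 200 brokerage -> savings): brokerage: 0 - 200 = -200, savings: 350 + 200 = 550. Balances: checking=50, brokerage=-200, savings=550
Event 3 (transfer 150 savings -> checking): savings: 550 - 150 = 400, checking: 50 + 150 = 200. Balances: checking=200, brokerage=-200, savings=400
Event 4 (deposit 300 to brokerage): brokerage: -200 + 300 = 100. Balances: checking=200, brokerage=100, savings=400
Event 5 (deposit 350 to checking): checking: 200 + 350 = 550. Balances: checking=550, brokerage=100, savings=400
Event 6 (deposit 350 to savings): savings: 400 + 350 = 750. Balances: checking=550, brokerage=100, savings=750
Event 7 (withdraw 150 from checking): checking: 550 - 150 = 400. Balances: checking=400, brokerage=100, savings=750
Event 8 (withdraw 50 from savings): savings: 750 - 50 = 700. Balances: checking=400, brokerage=100, savings=700
Event 9 (withdraw 300 from brokerage): brokerage: 100 - 300 = -200. Balances: checking=400, brokerage=-200, savings=700
Event 10 (transfer 150 savings -> brokerage): savings: 700 - 150 = 550, brokerage: -200 + 150 = -50. Balances: checking=400, brokerage=-50, savings=550

Final balance of brokerage: -50

Answer: -50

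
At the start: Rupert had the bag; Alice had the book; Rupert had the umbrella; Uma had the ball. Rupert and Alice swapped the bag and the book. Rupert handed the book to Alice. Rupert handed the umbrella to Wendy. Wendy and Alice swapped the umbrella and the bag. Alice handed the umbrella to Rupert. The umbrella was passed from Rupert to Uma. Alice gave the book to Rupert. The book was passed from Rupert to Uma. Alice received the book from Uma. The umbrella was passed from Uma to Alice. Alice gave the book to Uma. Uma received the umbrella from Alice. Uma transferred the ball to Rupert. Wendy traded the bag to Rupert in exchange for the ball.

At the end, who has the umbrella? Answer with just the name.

Tracking all object holders:
Start: bag:Rupert, book:Alice, umbrella:Rupert, ball:Uma
Event 1 (swap bag<->book: now bag:Alice, book:Rupert). State: bag:Alice, book:Rupert, umbrella:Rupert, ball:Uma
Event 2 (give book: Rupert -> Alice). State: bag:Alice, book:Alice, umbrella:Rupert, ball:Uma
Event 3 (give umbrella: Rupert -> Wendy). State: bag:Alice, book:Alice, umbrella:Wendy, ball:Uma
Event 4 (swap umbrella<->bag: now umbrella:Alice, bag:Wendy). State: bag:Wendy, book:Alice, umbrella:Alice, ball:Uma
Event 5 (give umbrella: Alice -> Rupert). State: bag:Wendy, book:Alice, umbrella:Rupert, ball:Uma
Event 6 (give umbrella: Rupert -> Uma). State: bag:Wendy, book:Alice, umbrella:Uma, ball:Uma
Event 7 (give book: Alice -> Rupert). State: bag:Wendy, book:Rupert, umbrella:Uma, ball:Uma
Event 8 (give book: Rupert -> Uma). State: bag:Wendy, book:Uma, umbrella:Uma, ball:Uma
Event 9 (give book: Uma -> Alice). State: bag:Wendy, book:Alice, umbrella:Uma, ball:Uma
Event 10 (give umbrella: Uma -> Alice). State: bag:Wendy, book:Alice, umbrella:Alice, ball:Uma
Event 11 (give book: Alice -> Uma). State: bag:Wendy, book:Uma, umbrella:Alice, ball:Uma
Event 12 (give umbrella: Alice -> Uma). State: bag:Wendy, book:Uma, umbrella:Uma, ball:Uma
Event 13 (give ball: Uma -> Rupert). State: bag:Wendy, book:Uma, umbrella:Uma, ball:Rupert
Event 14 (swap bag<->ball: now bag:Rupert, ball:Wendy). State: bag:Rupert, book:Uma, umbrella:Uma, ball:Wendy

Final state: bag:Rupert, book:Uma, umbrella:Uma, ball:Wendy
The umbrella is held by Uma.

Answer: Uma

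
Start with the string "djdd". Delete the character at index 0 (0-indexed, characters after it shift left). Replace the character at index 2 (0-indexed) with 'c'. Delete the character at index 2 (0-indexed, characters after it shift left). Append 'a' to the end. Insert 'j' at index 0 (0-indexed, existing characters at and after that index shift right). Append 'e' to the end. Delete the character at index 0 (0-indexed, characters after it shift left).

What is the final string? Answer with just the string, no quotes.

Answer: jdae

Derivation:
Applying each edit step by step:
Start: "djdd"
Op 1 (delete idx 0 = 'd'): "djdd" -> "jdd"
Op 2 (replace idx 2: 'd' -> 'c'): "jdd" -> "jdc"
Op 3 (delete idx 2 = 'c'): "jdc" -> "jd"
Op 4 (append 'a'): "jd" -> "jda"
Op 5 (insert 'j' at idx 0): "jda" -> "jjda"
Op 6 (append 'e'): "jjda" -> "jjdae"
Op 7 (delete idx 0 = 'j'): "jjdae" -> "jdae"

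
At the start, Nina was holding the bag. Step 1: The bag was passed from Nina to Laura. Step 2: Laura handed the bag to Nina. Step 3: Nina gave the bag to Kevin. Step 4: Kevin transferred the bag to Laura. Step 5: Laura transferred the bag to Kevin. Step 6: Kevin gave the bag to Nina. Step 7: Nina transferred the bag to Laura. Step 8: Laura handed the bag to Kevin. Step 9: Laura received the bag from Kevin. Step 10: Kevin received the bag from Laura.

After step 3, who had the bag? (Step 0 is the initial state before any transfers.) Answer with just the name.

Tracking the bag holder through step 3:
After step 0 (start): Nina
After step 1: Laura
After step 2: Nina
After step 3: Kevin

At step 3, the holder is Kevin.

Answer: Kevin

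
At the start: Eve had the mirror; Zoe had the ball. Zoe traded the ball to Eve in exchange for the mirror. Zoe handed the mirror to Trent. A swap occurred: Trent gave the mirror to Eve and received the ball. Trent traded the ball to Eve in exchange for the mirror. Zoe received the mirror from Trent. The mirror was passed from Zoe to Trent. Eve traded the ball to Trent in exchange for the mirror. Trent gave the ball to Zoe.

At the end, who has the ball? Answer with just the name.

Answer: Zoe

Derivation:
Tracking all object holders:
Start: mirror:Eve, ball:Zoe
Event 1 (swap ball<->mirror: now ball:Eve, mirror:Zoe). State: mirror:Zoe, ball:Eve
Event 2 (give mirror: Zoe -> Trent). State: mirror:Trent, ball:Eve
Event 3 (swap mirror<->ball: now mirror:Eve, ball:Trent). State: mirror:Eve, ball:Trent
Event 4 (swap ball<->mirror: now ball:Eve, mirror:Trent). State: mirror:Trent, ball:Eve
Event 5 (give mirror: Trent -> Zoe). State: mirror:Zoe, ball:Eve
Event 6 (give mirror: Zoe -> Trent). State: mirror:Trent, ball:Eve
Event 7 (swap ball<->mirror: now ball:Trent, mirror:Eve). State: mirror:Eve, ball:Trent
Event 8 (give ball: Trent -> Zoe). State: mirror:Eve, ball:Zoe

Final state: mirror:Eve, ball:Zoe
The ball is held by Zoe.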